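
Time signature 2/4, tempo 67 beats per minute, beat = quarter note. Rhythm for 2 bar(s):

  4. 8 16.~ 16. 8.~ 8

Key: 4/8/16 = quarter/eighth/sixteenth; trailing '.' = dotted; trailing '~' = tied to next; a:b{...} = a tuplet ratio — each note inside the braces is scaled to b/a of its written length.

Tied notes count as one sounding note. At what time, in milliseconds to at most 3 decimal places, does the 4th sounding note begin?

note 4 onset = 11/4b = 2462.687ms

1. 0.0ms @ 0 + 1343.284ms (3/2)
2. 1343.284ms @ 3/2 + 447.761ms (1/2)
3. 1791.045ms @ 2 + 671.642ms (3/4)
4. 2462.687ms @ 11/4 + 1119.403ms (5/4)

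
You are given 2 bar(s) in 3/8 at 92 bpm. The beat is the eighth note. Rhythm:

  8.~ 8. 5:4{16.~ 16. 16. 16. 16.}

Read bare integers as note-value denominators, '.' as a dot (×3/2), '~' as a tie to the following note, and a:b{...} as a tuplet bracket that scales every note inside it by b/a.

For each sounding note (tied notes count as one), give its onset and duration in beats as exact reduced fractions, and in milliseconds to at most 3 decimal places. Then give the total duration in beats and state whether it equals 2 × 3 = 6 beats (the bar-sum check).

1) 0.0ms=0b +1956.522ms=3b
2) 1956.522ms=3b +782.609ms=6/5b
3) 2739.13ms=21/5b +391.304ms=3/5b
4) 3130.435ms=24/5b +391.304ms=3/5b
5) 3521.739ms=27/5b +391.304ms=3/5b
Σ=6b of 6 (92bpm 3/8) — PASS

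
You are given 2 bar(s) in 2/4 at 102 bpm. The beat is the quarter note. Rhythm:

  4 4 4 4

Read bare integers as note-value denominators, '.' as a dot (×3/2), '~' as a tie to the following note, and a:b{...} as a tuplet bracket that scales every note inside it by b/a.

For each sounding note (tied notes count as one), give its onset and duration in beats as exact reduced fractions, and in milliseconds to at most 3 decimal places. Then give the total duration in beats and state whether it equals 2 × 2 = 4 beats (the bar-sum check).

1) 0.0ms=0b +588.235ms=1b
2) 588.235ms=1b +588.235ms=1b
3) 1176.471ms=2b +588.235ms=1b
4) 1764.706ms=3b +588.235ms=1b
Σ=4b of 4 (102bpm 2/4) — PASS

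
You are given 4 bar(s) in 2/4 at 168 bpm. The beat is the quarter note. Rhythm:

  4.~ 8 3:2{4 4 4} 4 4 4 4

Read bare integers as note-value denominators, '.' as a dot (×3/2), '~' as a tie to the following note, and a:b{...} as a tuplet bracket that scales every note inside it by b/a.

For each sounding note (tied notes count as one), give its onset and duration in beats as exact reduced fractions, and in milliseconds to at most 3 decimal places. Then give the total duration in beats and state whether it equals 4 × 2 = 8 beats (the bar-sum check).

1) 0.0ms=0b +714.286ms=2b
2) 714.286ms=2b +238.095ms=2/3b
3) 952.381ms=8/3b +238.095ms=2/3b
4) 1190.476ms=10/3b +238.095ms=2/3b
5) 1428.571ms=4b +357.143ms=1b
6) 1785.714ms=5b +357.143ms=1b
7) 2142.857ms=6b +357.143ms=1b
8) 2500.0ms=7b +357.143ms=1b
Σ=8b of 8 (168bpm 2/4) — PASS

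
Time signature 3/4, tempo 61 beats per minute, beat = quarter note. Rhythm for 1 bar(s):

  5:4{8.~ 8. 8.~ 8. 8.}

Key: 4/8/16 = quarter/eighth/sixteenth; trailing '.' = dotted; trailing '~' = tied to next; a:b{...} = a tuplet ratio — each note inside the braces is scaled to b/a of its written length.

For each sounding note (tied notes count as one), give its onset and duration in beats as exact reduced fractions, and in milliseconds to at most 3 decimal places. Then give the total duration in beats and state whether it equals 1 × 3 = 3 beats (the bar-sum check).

1) 0.0ms=0b +1180.328ms=6/5b
2) 1180.328ms=6/5b +1180.328ms=6/5b
3) 2360.656ms=12/5b +590.164ms=3/5b
Σ=3b of 3 (61bpm 3/4) — PASS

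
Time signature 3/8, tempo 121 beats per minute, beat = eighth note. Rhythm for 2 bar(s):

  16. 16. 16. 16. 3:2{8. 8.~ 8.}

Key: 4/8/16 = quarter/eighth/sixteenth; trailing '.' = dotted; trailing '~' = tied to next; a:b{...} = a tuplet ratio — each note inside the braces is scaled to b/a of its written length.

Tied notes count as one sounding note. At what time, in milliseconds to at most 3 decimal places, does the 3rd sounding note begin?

1. 0.0ms @ 0 + 371.901ms (3/4)
2. 371.901ms @ 3/4 + 371.901ms (3/4)
3. 743.802ms @ 3/2 + 371.901ms (3/4)
4. 1115.702ms @ 9/4 + 371.901ms (3/4)
5. 1487.603ms @ 3 + 495.868ms (1)
6. 1983.471ms @ 4 + 991.736ms (2)

note 3 onset = 3/2b = 743.802ms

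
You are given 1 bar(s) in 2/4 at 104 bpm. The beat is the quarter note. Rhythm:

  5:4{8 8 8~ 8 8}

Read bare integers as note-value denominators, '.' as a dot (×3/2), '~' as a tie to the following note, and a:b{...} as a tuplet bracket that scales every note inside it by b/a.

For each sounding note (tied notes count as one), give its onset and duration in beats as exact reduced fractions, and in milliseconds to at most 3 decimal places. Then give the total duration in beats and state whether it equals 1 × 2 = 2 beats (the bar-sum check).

1) 0.0ms=0b +230.769ms=2/5b
2) 230.769ms=2/5b +230.769ms=2/5b
3) 461.538ms=4/5b +461.538ms=4/5b
4) 923.077ms=8/5b +230.769ms=2/5b
Σ=2b of 2 (104bpm 2/4) — PASS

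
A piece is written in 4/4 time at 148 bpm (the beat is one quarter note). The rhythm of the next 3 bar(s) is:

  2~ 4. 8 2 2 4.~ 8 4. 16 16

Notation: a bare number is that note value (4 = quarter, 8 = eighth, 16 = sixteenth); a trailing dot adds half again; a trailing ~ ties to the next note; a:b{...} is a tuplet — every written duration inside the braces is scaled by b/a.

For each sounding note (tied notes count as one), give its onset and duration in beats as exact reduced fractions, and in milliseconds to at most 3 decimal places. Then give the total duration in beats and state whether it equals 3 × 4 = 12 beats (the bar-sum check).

1) 0.0ms=0b +1418.919ms=7/2b
2) 1418.919ms=7/2b +202.703ms=1/2b
3) 1621.622ms=4b +810.811ms=2b
4) 2432.432ms=6b +810.811ms=2b
5) 3243.243ms=8b +810.811ms=2b
6) 4054.054ms=10b +608.108ms=3/2b
7) 4662.162ms=23/2b +101.351ms=1/4b
8) 4763.514ms=47/4b +101.351ms=1/4b
Σ=12b of 12 (148bpm 4/4) — PASS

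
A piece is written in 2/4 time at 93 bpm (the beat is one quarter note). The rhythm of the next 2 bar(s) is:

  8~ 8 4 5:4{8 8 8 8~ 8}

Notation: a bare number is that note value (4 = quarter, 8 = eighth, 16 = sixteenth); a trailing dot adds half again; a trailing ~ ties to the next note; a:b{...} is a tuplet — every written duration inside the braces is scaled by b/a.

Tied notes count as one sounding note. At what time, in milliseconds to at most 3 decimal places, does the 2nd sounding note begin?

note 2 onset = 1b = 645.161ms

1. 0.0ms @ 0 + 645.161ms (1)
2. 645.161ms @ 1 + 645.161ms (1)
3. 1290.323ms @ 2 + 258.065ms (2/5)
4. 1548.387ms @ 12/5 + 258.065ms (2/5)
5. 1806.452ms @ 14/5 + 258.065ms (2/5)
6. 2064.516ms @ 16/5 + 516.129ms (4/5)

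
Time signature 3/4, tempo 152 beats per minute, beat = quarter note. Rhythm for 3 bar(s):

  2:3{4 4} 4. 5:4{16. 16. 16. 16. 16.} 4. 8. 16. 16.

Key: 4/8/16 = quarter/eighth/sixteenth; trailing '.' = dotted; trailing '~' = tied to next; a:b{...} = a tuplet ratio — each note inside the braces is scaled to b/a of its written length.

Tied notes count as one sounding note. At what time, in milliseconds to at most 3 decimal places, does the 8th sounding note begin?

1. 0.0ms @ 0 + 592.105ms (3/2)
2. 592.105ms @ 3/2 + 592.105ms (3/2)
3. 1184.211ms @ 3 + 592.105ms (3/2)
4. 1776.316ms @ 9/2 + 118.421ms (3/10)
5. 1894.737ms @ 24/5 + 118.421ms (3/10)
6. 2013.158ms @ 51/10 + 118.421ms (3/10)
7. 2131.579ms @ 27/5 + 118.421ms (3/10)
8. 2250.0ms @ 57/10 + 118.421ms (3/10)
9. 2368.421ms @ 6 + 592.105ms (3/2)
10. 2960.526ms @ 15/2 + 296.053ms (3/4)
11. 3256.579ms @ 33/4 + 148.026ms (3/8)
12. 3404.605ms @ 69/8 + 148.026ms (3/8)

note 8 onset = 57/10b = 2250.0ms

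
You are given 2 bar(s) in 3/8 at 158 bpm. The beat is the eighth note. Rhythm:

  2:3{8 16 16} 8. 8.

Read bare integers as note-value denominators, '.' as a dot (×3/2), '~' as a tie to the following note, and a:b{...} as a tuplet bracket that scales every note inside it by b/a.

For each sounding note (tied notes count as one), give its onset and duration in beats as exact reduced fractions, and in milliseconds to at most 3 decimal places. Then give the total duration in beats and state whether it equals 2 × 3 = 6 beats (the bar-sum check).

1) 0.0ms=0b +569.62ms=3/2b
2) 569.62ms=3/2b +284.81ms=3/4b
3) 854.43ms=9/4b +284.81ms=3/4b
4) 1139.241ms=3b +569.62ms=3/2b
5) 1708.861ms=9/2b +569.62ms=3/2b
Σ=6b of 6 (158bpm 3/8) — PASS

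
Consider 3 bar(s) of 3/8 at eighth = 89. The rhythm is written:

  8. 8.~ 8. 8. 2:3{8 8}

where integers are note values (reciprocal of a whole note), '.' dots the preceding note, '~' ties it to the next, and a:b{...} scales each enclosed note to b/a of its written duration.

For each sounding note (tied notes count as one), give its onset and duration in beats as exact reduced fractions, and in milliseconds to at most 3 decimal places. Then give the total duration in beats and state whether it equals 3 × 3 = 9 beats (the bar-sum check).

1) 0.0ms=0b +1011.236ms=3/2b
2) 1011.236ms=3/2b +2022.472ms=3b
3) 3033.708ms=9/2b +1011.236ms=3/2b
4) 4044.944ms=6b +1011.236ms=3/2b
5) 5056.18ms=15/2b +1011.236ms=3/2b
Σ=9b of 9 (89bpm 3/8) — PASS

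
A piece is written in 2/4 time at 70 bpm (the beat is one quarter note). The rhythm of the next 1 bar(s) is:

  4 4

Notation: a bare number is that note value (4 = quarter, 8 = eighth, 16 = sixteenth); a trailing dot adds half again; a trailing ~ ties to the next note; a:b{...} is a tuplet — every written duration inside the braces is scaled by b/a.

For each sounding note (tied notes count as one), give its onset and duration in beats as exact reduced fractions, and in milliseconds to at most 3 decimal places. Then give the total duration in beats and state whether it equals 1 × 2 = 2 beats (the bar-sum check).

1) 0.0ms=0b +857.143ms=1b
2) 857.143ms=1b +857.143ms=1b
Σ=2b of 2 (70bpm 2/4) — PASS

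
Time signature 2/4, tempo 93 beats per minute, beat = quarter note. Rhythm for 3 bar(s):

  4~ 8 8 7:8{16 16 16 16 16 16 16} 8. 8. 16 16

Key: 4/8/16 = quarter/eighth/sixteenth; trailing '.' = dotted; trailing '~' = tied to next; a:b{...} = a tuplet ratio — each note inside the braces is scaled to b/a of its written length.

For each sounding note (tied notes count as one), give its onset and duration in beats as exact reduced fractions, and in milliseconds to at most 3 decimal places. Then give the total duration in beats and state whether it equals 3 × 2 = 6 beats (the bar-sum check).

1) 0.0ms=0b +967.742ms=3/2b
2) 967.742ms=3/2b +322.581ms=1/2b
3) 1290.323ms=2b +184.332ms=2/7b
4) 1474.654ms=16/7b +184.332ms=2/7b
5) 1658.986ms=18/7b +184.332ms=2/7b
6) 1843.318ms=20/7b +184.332ms=2/7b
7) 2027.65ms=22/7b +184.332ms=2/7b
8) 2211.982ms=24/7b +184.332ms=2/7b
9) 2396.313ms=26/7b +184.332ms=2/7b
10) 2580.645ms=4b +483.871ms=3/4b
11) 3064.516ms=19/4b +483.871ms=3/4b
12) 3548.387ms=11/2b +161.29ms=1/4b
13) 3709.677ms=23/4b +161.29ms=1/4b
Σ=6b of 6 (93bpm 2/4) — PASS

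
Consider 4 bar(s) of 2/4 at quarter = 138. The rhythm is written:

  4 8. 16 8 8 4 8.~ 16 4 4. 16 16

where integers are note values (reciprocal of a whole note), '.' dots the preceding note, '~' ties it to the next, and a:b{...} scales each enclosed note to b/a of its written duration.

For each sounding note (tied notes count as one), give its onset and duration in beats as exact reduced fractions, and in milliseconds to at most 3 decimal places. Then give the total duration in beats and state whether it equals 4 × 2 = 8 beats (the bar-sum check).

1) 0.0ms=0b +434.783ms=1b
2) 434.783ms=1b +326.087ms=3/4b
3) 760.87ms=7/4b +108.696ms=1/4b
4) 869.565ms=2b +217.391ms=1/2b
5) 1086.957ms=5/2b +217.391ms=1/2b
6) 1304.348ms=3b +434.783ms=1b
7) 1739.13ms=4b +434.783ms=1b
8) 2173.913ms=5b +434.783ms=1b
9) 2608.696ms=6b +652.174ms=3/2b
10) 3260.87ms=15/2b +108.696ms=1/4b
11) 3369.565ms=31/4b +108.696ms=1/4b
Σ=8b of 8 (138bpm 2/4) — PASS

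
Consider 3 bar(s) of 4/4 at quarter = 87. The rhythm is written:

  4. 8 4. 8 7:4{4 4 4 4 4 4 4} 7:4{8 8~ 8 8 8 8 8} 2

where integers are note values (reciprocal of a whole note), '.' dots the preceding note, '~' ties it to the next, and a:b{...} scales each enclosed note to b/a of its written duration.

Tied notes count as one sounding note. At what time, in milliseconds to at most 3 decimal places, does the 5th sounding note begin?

note 5 onset = 4b = 2758.621ms

1. 0.0ms @ 0 + 1034.483ms (3/2)
2. 1034.483ms @ 3/2 + 344.828ms (1/2)
3. 1379.31ms @ 2 + 1034.483ms (3/2)
4. 2413.793ms @ 7/2 + 344.828ms (1/2)
5. 2758.621ms @ 4 + 394.089ms (4/7)
6. 3152.709ms @ 32/7 + 394.089ms (4/7)
7. 3546.798ms @ 36/7 + 394.089ms (4/7)
8. 3940.887ms @ 40/7 + 394.089ms (4/7)
9. 4334.975ms @ 44/7 + 394.089ms (4/7)
10. 4729.064ms @ 48/7 + 394.089ms (4/7)
11. 5123.153ms @ 52/7 + 394.089ms (4/7)
12. 5517.241ms @ 8 + 197.044ms (2/7)
13. 5714.286ms @ 58/7 + 394.089ms (4/7)
14. 6108.374ms @ 62/7 + 197.044ms (2/7)
15. 6305.419ms @ 64/7 + 197.044ms (2/7)
16. 6502.463ms @ 66/7 + 197.044ms (2/7)
17. 6699.507ms @ 68/7 + 197.044ms (2/7)
18. 6896.552ms @ 10 + 1379.31ms (2)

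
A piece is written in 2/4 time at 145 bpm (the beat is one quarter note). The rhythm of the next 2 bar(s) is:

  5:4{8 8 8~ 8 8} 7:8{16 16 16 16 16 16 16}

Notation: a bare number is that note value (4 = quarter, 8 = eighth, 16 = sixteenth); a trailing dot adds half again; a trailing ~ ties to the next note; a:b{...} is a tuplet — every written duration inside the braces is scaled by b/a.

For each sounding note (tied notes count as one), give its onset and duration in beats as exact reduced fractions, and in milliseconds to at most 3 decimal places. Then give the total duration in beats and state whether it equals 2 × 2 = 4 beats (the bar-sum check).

1) 0.0ms=0b +165.517ms=2/5b
2) 165.517ms=2/5b +165.517ms=2/5b
3) 331.034ms=4/5b +331.034ms=4/5b
4) 662.069ms=8/5b +165.517ms=2/5b
5) 827.586ms=2b +118.227ms=2/7b
6) 945.813ms=16/7b +118.227ms=2/7b
7) 1064.039ms=18/7b +118.227ms=2/7b
8) 1182.266ms=20/7b +118.227ms=2/7b
9) 1300.493ms=22/7b +118.227ms=2/7b
10) 1418.719ms=24/7b +118.227ms=2/7b
11) 1536.946ms=26/7b +118.227ms=2/7b
Σ=4b of 4 (145bpm 2/4) — PASS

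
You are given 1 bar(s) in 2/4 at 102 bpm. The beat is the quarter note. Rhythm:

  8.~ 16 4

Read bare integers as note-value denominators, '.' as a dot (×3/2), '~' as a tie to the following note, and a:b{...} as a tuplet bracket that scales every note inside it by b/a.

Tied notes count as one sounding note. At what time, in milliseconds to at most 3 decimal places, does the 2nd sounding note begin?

note 2 onset = 1b = 588.235ms

1. 0.0ms @ 0 + 588.235ms (1)
2. 588.235ms @ 1 + 588.235ms (1)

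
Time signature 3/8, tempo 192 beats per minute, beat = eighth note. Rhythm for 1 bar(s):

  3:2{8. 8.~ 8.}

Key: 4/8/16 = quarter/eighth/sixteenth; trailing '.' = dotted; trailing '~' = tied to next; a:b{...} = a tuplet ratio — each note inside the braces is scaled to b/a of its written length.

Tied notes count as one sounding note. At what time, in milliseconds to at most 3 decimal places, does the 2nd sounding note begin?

note 2 onset = 1b = 312.5ms

1. 0.0ms @ 0 + 312.5ms (1)
2. 312.5ms @ 1 + 625.0ms (2)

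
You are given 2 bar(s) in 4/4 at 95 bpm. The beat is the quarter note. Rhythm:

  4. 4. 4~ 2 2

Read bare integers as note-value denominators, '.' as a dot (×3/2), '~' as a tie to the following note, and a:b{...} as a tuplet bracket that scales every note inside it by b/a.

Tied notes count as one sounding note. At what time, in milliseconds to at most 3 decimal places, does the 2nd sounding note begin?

note 2 onset = 3/2b = 947.368ms

1. 0.0ms @ 0 + 947.368ms (3/2)
2. 947.368ms @ 3/2 + 947.368ms (3/2)
3. 1894.737ms @ 3 + 1894.737ms (3)
4. 3789.474ms @ 6 + 1263.158ms (2)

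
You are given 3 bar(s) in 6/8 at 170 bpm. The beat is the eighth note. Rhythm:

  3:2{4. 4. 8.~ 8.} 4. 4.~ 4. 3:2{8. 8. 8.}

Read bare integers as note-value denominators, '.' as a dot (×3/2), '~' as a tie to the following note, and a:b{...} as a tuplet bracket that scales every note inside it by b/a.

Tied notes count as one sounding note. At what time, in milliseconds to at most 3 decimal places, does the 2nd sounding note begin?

1. 0.0ms @ 0 + 705.882ms (2)
2. 705.882ms @ 2 + 705.882ms (2)
3. 1411.765ms @ 4 + 705.882ms (2)
4. 2117.647ms @ 6 + 1058.824ms (3)
5. 3176.471ms @ 9 + 2117.647ms (6)
6. 5294.118ms @ 15 + 352.941ms (1)
7. 5647.059ms @ 16 + 352.941ms (1)
8. 6000.0ms @ 17 + 352.941ms (1)

note 2 onset = 2b = 705.882ms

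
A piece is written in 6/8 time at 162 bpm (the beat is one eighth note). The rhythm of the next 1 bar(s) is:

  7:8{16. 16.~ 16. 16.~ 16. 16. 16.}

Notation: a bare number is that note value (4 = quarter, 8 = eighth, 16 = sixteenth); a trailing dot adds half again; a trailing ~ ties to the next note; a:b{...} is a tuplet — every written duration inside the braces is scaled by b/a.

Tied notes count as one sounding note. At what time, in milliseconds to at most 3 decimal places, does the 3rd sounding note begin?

note 3 onset = 18/7b = 952.381ms

1. 0.0ms @ 0 + 317.46ms (6/7)
2. 317.46ms @ 6/7 + 634.921ms (12/7)
3. 952.381ms @ 18/7 + 634.921ms (12/7)
4. 1587.302ms @ 30/7 + 317.46ms (6/7)
5. 1904.762ms @ 36/7 + 317.46ms (6/7)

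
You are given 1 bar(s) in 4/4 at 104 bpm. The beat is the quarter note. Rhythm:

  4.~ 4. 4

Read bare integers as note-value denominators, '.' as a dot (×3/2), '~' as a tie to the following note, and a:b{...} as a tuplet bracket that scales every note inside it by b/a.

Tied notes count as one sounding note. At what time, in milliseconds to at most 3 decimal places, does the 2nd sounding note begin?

1. 0.0ms @ 0 + 1730.769ms (3)
2. 1730.769ms @ 3 + 576.923ms (1)

note 2 onset = 3b = 1730.769ms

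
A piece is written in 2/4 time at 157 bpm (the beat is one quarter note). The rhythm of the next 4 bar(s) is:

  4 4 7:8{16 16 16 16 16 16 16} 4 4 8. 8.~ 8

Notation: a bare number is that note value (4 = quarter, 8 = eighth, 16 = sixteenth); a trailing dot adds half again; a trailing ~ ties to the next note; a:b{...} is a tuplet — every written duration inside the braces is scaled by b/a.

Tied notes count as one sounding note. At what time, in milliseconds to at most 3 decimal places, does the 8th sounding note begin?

1. 0.0ms @ 0 + 382.166ms (1)
2. 382.166ms @ 1 + 382.166ms (1)
3. 764.331ms @ 2 + 109.19ms (2/7)
4. 873.521ms @ 16/7 + 109.19ms (2/7)
5. 982.712ms @ 18/7 + 109.19ms (2/7)
6. 1091.902ms @ 20/7 + 109.19ms (2/7)
7. 1201.092ms @ 22/7 + 109.19ms (2/7)
8. 1310.282ms @ 24/7 + 109.19ms (2/7)
9. 1419.472ms @ 26/7 + 109.19ms (2/7)
10. 1528.662ms @ 4 + 382.166ms (1)
11. 1910.828ms @ 5 + 382.166ms (1)
12. 2292.994ms @ 6 + 286.624ms (3/4)
13. 2579.618ms @ 27/4 + 477.707ms (5/4)

note 8 onset = 24/7b = 1310.282ms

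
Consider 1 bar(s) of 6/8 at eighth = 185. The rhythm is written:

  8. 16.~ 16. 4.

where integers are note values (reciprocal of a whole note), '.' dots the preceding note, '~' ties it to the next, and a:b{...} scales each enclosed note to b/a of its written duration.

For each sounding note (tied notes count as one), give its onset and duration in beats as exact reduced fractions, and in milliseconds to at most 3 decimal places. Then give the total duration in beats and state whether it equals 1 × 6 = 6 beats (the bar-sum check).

1) 0.0ms=0b +486.486ms=3/2b
2) 486.486ms=3/2b +486.486ms=3/2b
3) 972.973ms=3b +972.973ms=3b
Σ=6b of 6 (185bpm 6/8) — PASS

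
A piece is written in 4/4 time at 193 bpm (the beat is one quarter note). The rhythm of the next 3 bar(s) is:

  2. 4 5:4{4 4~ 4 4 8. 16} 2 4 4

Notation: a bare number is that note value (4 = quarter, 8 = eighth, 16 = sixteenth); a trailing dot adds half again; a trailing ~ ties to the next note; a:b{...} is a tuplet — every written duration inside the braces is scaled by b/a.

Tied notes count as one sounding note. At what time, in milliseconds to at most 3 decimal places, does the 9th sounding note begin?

note 9 onset = 10b = 3108.808ms

1. 0.0ms @ 0 + 932.642ms (3)
2. 932.642ms @ 3 + 310.881ms (1)
3. 1243.523ms @ 4 + 248.705ms (4/5)
4. 1492.228ms @ 24/5 + 497.409ms (8/5)
5. 1989.637ms @ 32/5 + 248.705ms (4/5)
6. 2238.342ms @ 36/5 + 186.528ms (3/5)
7. 2424.87ms @ 39/5 + 62.176ms (1/5)
8. 2487.047ms @ 8 + 621.762ms (2)
9. 3108.808ms @ 10 + 310.881ms (1)
10. 3419.689ms @ 11 + 310.881ms (1)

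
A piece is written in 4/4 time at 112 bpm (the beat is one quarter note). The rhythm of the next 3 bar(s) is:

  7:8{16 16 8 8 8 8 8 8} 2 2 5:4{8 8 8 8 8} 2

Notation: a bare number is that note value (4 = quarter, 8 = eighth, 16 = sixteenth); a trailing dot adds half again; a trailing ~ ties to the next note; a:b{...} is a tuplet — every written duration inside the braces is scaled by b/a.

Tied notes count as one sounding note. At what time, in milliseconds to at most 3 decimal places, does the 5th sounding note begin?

1. 0.0ms @ 0 + 153.061ms (2/7)
2. 153.061ms @ 2/7 + 153.061ms (2/7)
3. 306.122ms @ 4/7 + 306.122ms (4/7)
4. 612.245ms @ 8/7 + 306.122ms (4/7)
5. 918.367ms @ 12/7 + 306.122ms (4/7)
6. 1224.49ms @ 16/7 + 306.122ms (4/7)
7. 1530.612ms @ 20/7 + 306.122ms (4/7)
8. 1836.735ms @ 24/7 + 306.122ms (4/7)
9. 2142.857ms @ 4 + 1071.429ms (2)
10. 3214.286ms @ 6 + 1071.429ms (2)
11. 4285.714ms @ 8 + 214.286ms (2/5)
12. 4500.0ms @ 42/5 + 214.286ms (2/5)
13. 4714.286ms @ 44/5 + 214.286ms (2/5)
14. 4928.571ms @ 46/5 + 214.286ms (2/5)
15. 5142.857ms @ 48/5 + 214.286ms (2/5)
16. 5357.143ms @ 10 + 1071.429ms (2)

note 5 onset = 12/7b = 918.367ms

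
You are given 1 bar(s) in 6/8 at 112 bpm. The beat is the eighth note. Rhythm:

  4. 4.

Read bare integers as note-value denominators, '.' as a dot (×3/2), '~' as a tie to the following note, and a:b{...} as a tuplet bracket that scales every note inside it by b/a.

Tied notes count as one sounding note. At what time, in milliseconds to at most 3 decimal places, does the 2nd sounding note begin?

1. 0.0ms @ 0 + 1607.143ms (3)
2. 1607.143ms @ 3 + 1607.143ms (3)

note 2 onset = 3b = 1607.143ms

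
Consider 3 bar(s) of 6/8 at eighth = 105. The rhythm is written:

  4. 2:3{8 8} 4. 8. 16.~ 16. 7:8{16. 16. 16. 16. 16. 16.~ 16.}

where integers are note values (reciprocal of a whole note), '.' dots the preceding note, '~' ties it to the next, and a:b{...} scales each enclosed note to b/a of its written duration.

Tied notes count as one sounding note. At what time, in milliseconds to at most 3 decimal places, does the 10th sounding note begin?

note 10 onset = 102/7b = 8326.531ms

1. 0.0ms @ 0 + 1714.286ms (3)
2. 1714.286ms @ 3 + 857.143ms (3/2)
3. 2571.429ms @ 9/2 + 857.143ms (3/2)
4. 3428.571ms @ 6 + 1714.286ms (3)
5. 5142.857ms @ 9 + 857.143ms (3/2)
6. 6000.0ms @ 21/2 + 857.143ms (3/2)
7. 6857.143ms @ 12 + 489.796ms (6/7)
8. 7346.939ms @ 90/7 + 489.796ms (6/7)
9. 7836.735ms @ 96/7 + 489.796ms (6/7)
10. 8326.531ms @ 102/7 + 489.796ms (6/7)
11. 8816.327ms @ 108/7 + 489.796ms (6/7)
12. 9306.122ms @ 114/7 + 979.592ms (12/7)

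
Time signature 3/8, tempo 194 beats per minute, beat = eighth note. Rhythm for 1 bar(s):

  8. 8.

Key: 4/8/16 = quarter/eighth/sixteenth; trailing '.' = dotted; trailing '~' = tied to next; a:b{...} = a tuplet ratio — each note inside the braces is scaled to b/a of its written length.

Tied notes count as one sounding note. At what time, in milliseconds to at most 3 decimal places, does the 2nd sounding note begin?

note 2 onset = 3/2b = 463.918ms

1. 0.0ms @ 0 + 463.918ms (3/2)
2. 463.918ms @ 3/2 + 463.918ms (3/2)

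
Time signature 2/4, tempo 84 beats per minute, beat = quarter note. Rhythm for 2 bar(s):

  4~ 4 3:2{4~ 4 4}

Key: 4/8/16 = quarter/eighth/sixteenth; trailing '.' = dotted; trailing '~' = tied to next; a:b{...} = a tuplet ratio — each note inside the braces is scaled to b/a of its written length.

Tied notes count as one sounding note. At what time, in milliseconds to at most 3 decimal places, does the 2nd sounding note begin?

note 2 onset = 2b = 1428.571ms

1. 0.0ms @ 0 + 1428.571ms (2)
2. 1428.571ms @ 2 + 952.381ms (4/3)
3. 2380.952ms @ 10/3 + 476.19ms (2/3)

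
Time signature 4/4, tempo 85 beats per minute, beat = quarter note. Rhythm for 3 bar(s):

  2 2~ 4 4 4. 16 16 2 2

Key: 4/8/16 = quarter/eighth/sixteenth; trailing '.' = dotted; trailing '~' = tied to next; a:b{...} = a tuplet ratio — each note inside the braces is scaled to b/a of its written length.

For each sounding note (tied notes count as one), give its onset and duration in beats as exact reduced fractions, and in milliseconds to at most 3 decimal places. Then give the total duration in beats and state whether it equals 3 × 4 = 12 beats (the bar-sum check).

1) 0.0ms=0b +1411.765ms=2b
2) 1411.765ms=2b +2117.647ms=3b
3) 3529.412ms=5b +705.882ms=1b
4) 4235.294ms=6b +1058.824ms=3/2b
5) 5294.118ms=15/2b +176.471ms=1/4b
6) 5470.588ms=31/4b +176.471ms=1/4b
7) 5647.059ms=8b +1411.765ms=2b
8) 7058.824ms=10b +1411.765ms=2b
Σ=12b of 12 (85bpm 4/4) — PASS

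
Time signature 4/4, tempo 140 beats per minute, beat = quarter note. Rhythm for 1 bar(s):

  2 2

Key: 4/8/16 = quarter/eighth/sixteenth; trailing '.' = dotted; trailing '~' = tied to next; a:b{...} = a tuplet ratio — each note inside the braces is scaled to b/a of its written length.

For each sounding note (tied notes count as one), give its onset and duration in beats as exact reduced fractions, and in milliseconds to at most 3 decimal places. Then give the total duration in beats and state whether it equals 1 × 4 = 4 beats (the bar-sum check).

1) 0.0ms=0b +857.143ms=2b
2) 857.143ms=2b +857.143ms=2b
Σ=4b of 4 (140bpm 4/4) — PASS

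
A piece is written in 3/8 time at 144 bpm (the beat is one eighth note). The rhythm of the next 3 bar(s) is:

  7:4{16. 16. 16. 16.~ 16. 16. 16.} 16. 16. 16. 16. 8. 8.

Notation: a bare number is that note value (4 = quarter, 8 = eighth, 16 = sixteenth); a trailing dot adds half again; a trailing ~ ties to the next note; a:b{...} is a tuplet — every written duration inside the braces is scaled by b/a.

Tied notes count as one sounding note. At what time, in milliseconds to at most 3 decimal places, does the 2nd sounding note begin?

1. 0.0ms @ 0 + 178.571ms (3/7)
2. 178.571ms @ 3/7 + 178.571ms (3/7)
3. 357.143ms @ 6/7 + 178.571ms (3/7)
4. 535.714ms @ 9/7 + 357.143ms (6/7)
5. 892.857ms @ 15/7 + 178.571ms (3/7)
6. 1071.429ms @ 18/7 + 178.571ms (3/7)
7. 1250.0ms @ 3 + 312.5ms (3/4)
8. 1562.5ms @ 15/4 + 312.5ms (3/4)
9. 1875.0ms @ 9/2 + 312.5ms (3/4)
10. 2187.5ms @ 21/4 + 312.5ms (3/4)
11. 2500.0ms @ 6 + 625.0ms (3/2)
12. 3125.0ms @ 15/2 + 625.0ms (3/2)

note 2 onset = 3/7b = 178.571ms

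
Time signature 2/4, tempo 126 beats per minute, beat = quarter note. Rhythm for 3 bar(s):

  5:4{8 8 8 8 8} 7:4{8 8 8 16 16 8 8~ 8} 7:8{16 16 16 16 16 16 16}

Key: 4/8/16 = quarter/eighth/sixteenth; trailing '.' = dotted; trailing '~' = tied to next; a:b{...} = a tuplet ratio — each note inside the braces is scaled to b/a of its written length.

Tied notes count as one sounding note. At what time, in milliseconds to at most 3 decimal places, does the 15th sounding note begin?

note 15 onset = 32/7b = 2176.871ms

1. 0.0ms @ 0 + 190.476ms (2/5)
2. 190.476ms @ 2/5 + 190.476ms (2/5)
3. 380.952ms @ 4/5 + 190.476ms (2/5)
4. 571.429ms @ 6/5 + 190.476ms (2/5)
5. 761.905ms @ 8/5 + 190.476ms (2/5)
6. 952.381ms @ 2 + 136.054ms (2/7)
7. 1088.435ms @ 16/7 + 136.054ms (2/7)
8. 1224.49ms @ 18/7 + 136.054ms (2/7)
9. 1360.544ms @ 20/7 + 68.027ms (1/7)
10. 1428.571ms @ 3 + 68.027ms (1/7)
11. 1496.599ms @ 22/7 + 136.054ms (2/7)
12. 1632.653ms @ 24/7 + 272.109ms (4/7)
13. 1904.762ms @ 4 + 136.054ms (2/7)
14. 2040.816ms @ 30/7 + 136.054ms (2/7)
15. 2176.871ms @ 32/7 + 136.054ms (2/7)
16. 2312.925ms @ 34/7 + 136.054ms (2/7)
17. 2448.98ms @ 36/7 + 136.054ms (2/7)
18. 2585.034ms @ 38/7 + 136.054ms (2/7)
19. 2721.088ms @ 40/7 + 136.054ms (2/7)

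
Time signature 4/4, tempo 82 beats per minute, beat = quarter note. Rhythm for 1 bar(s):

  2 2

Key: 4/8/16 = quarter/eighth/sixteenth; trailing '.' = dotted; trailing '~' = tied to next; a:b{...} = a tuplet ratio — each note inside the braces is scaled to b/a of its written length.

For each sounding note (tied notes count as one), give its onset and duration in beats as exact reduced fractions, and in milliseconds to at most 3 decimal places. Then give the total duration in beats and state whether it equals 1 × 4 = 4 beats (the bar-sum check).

1) 0.0ms=0b +1463.415ms=2b
2) 1463.415ms=2b +1463.415ms=2b
Σ=4b of 4 (82bpm 4/4) — PASS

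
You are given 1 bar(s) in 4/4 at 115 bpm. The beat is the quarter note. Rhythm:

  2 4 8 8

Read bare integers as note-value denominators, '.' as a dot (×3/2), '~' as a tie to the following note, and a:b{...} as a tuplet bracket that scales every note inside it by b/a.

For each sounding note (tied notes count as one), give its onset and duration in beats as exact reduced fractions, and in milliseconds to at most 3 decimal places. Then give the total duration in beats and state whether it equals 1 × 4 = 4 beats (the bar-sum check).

1) 0.0ms=0b +1043.478ms=2b
2) 1043.478ms=2b +521.739ms=1b
3) 1565.217ms=3b +260.87ms=1/2b
4) 1826.087ms=7/2b +260.87ms=1/2b
Σ=4b of 4 (115bpm 4/4) — PASS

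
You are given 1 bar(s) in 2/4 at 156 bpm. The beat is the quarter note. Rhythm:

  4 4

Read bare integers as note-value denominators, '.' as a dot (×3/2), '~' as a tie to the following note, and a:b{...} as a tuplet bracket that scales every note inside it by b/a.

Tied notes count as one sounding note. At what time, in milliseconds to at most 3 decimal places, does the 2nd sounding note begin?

note 2 onset = 1b = 384.615ms

1. 0.0ms @ 0 + 384.615ms (1)
2. 384.615ms @ 1 + 384.615ms (1)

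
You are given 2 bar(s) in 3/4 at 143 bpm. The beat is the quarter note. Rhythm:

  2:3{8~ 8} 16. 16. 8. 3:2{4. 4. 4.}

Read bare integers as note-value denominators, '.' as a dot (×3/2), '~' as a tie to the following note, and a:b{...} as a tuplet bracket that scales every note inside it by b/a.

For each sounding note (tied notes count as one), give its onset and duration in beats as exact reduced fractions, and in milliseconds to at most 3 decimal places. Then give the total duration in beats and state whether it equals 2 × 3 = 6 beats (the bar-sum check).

1) 0.0ms=0b +629.371ms=3/2b
2) 629.371ms=3/2b +157.343ms=3/8b
3) 786.713ms=15/8b +157.343ms=3/8b
4) 944.056ms=9/4b +314.685ms=3/4b
5) 1258.741ms=3b +419.58ms=1b
6) 1678.322ms=4b +419.58ms=1b
7) 2097.902ms=5b +419.58ms=1b
Σ=6b of 6 (143bpm 3/4) — PASS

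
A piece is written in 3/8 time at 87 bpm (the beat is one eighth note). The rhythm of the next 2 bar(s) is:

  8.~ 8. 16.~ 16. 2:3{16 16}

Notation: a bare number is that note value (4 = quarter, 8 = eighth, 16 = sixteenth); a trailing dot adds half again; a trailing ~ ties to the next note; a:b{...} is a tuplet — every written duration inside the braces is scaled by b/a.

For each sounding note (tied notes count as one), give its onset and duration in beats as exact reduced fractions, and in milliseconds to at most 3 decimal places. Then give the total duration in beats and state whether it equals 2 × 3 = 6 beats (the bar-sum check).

1) 0.0ms=0b +2068.966ms=3b
2) 2068.966ms=3b +1034.483ms=3/2b
3) 3103.448ms=9/2b +517.241ms=3/4b
4) 3620.69ms=21/4b +517.241ms=3/4b
Σ=6b of 6 (87bpm 3/8) — PASS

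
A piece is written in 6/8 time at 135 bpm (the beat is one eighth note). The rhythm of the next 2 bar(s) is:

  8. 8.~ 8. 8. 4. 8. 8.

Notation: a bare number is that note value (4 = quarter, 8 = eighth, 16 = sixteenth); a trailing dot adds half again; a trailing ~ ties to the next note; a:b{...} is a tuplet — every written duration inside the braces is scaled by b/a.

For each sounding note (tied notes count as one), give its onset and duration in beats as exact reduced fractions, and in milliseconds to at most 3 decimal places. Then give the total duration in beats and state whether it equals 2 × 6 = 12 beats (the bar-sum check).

1) 0.0ms=0b +666.667ms=3/2b
2) 666.667ms=3/2b +1333.333ms=3b
3) 2000.0ms=9/2b +666.667ms=3/2b
4) 2666.667ms=6b +1333.333ms=3b
5) 4000.0ms=9b +666.667ms=3/2b
6) 4666.667ms=21/2b +666.667ms=3/2b
Σ=12b of 12 (135bpm 6/8) — PASS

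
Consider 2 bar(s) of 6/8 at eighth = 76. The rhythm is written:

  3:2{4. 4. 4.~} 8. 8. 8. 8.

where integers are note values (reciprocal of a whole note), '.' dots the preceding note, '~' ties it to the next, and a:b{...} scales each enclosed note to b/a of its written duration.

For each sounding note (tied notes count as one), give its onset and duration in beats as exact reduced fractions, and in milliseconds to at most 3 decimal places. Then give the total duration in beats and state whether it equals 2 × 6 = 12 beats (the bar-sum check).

1) 0.0ms=0b +1578.947ms=2b
2) 1578.947ms=2b +1578.947ms=2b
3) 3157.895ms=4b +2763.158ms=7/2b
4) 5921.053ms=15/2b +1184.211ms=3/2b
5) 7105.263ms=9b +1184.211ms=3/2b
6) 8289.474ms=21/2b +1184.211ms=3/2b
Σ=12b of 12 (76bpm 6/8) — PASS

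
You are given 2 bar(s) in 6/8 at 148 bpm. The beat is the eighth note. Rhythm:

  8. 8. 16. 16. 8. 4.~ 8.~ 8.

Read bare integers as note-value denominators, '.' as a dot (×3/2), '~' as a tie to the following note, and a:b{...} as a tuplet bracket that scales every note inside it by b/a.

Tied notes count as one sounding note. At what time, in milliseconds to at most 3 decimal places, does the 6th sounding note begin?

note 6 onset = 6b = 2432.432ms

1. 0.0ms @ 0 + 608.108ms (3/2)
2. 608.108ms @ 3/2 + 608.108ms (3/2)
3. 1216.216ms @ 3 + 304.054ms (3/4)
4. 1520.27ms @ 15/4 + 304.054ms (3/4)
5. 1824.324ms @ 9/2 + 608.108ms (3/2)
6. 2432.432ms @ 6 + 2432.432ms (6)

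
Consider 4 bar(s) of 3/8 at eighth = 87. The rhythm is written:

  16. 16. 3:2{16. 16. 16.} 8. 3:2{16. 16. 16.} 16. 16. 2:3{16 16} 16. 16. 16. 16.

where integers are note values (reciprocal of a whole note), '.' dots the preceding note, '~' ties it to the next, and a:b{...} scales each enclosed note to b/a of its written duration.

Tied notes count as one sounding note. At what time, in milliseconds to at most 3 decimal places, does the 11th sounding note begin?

1. 0.0ms @ 0 + 517.241ms (3/4)
2. 517.241ms @ 3/4 + 517.241ms (3/4)
3. 1034.483ms @ 3/2 + 344.828ms (1/2)
4. 1379.31ms @ 2 + 344.828ms (1/2)
5. 1724.138ms @ 5/2 + 344.828ms (1/2)
6. 2068.966ms @ 3 + 1034.483ms (3/2)
7. 3103.448ms @ 9/2 + 344.828ms (1/2)
8. 3448.276ms @ 5 + 344.828ms (1/2)
9. 3793.103ms @ 11/2 + 344.828ms (1/2)
10. 4137.931ms @ 6 + 517.241ms (3/4)
11. 4655.172ms @ 27/4 + 517.241ms (3/4)
12. 5172.414ms @ 15/2 + 517.241ms (3/4)
13. 5689.655ms @ 33/4 + 517.241ms (3/4)
14. 6206.897ms @ 9 + 517.241ms (3/4)
15. 6724.138ms @ 39/4 + 517.241ms (3/4)
16. 7241.379ms @ 21/2 + 517.241ms (3/4)
17. 7758.621ms @ 45/4 + 517.241ms (3/4)

note 11 onset = 27/4b = 4655.172ms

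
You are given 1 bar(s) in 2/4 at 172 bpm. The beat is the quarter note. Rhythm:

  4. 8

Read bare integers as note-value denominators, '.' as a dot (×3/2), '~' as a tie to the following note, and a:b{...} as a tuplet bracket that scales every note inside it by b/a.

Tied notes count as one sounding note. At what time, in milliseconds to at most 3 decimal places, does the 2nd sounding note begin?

note 2 onset = 3/2b = 523.256ms

1. 0.0ms @ 0 + 523.256ms (3/2)
2. 523.256ms @ 3/2 + 174.419ms (1/2)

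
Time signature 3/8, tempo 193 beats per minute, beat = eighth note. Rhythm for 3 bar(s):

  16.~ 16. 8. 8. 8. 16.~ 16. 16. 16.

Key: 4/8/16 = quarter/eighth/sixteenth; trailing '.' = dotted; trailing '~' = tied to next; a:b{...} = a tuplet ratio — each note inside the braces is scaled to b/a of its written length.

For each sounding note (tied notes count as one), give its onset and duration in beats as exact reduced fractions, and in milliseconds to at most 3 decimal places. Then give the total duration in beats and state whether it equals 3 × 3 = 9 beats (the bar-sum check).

1) 0.0ms=0b +466.321ms=3/2b
2) 466.321ms=3/2b +466.321ms=3/2b
3) 932.642ms=3b +466.321ms=3/2b
4) 1398.964ms=9/2b +466.321ms=3/2b
5) 1865.285ms=6b +466.321ms=3/2b
6) 2331.606ms=15/2b +233.161ms=3/4b
7) 2564.767ms=33/4b +233.161ms=3/4b
Σ=9b of 9 (193bpm 3/8) — PASS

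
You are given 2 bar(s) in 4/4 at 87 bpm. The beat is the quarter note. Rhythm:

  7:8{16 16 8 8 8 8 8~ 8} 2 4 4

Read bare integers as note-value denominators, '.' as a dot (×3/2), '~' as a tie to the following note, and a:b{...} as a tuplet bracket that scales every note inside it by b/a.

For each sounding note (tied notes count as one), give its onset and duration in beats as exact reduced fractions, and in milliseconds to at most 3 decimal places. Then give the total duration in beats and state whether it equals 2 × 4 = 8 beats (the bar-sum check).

1) 0.0ms=0b +197.044ms=2/7b
2) 197.044ms=2/7b +197.044ms=2/7b
3) 394.089ms=4/7b +394.089ms=4/7b
4) 788.177ms=8/7b +394.089ms=4/7b
5) 1182.266ms=12/7b +394.089ms=4/7b
6) 1576.355ms=16/7b +394.089ms=4/7b
7) 1970.443ms=20/7b +788.177ms=8/7b
8) 2758.621ms=4b +1379.31ms=2b
9) 4137.931ms=6b +689.655ms=1b
10) 4827.586ms=7b +689.655ms=1b
Σ=8b of 8 (87bpm 4/4) — PASS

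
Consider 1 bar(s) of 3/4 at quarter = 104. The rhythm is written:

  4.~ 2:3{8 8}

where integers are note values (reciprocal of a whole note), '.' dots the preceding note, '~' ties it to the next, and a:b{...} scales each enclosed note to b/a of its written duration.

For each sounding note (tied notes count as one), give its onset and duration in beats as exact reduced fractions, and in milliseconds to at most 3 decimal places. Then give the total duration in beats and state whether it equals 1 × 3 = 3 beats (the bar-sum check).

1) 0.0ms=0b +1298.077ms=9/4b
2) 1298.077ms=9/4b +432.692ms=3/4b
Σ=3b of 3 (104bpm 3/4) — PASS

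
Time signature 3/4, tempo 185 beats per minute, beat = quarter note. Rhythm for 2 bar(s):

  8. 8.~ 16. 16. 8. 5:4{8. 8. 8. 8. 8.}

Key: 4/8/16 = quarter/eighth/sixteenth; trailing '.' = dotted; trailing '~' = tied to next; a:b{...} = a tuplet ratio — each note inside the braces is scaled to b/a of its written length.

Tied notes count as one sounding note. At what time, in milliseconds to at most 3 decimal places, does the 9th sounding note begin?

note 9 onset = 27/5b = 1751.351ms

1. 0.0ms @ 0 + 243.243ms (3/4)
2. 243.243ms @ 3/4 + 364.865ms (9/8)
3. 608.108ms @ 15/8 + 121.622ms (3/8)
4. 729.73ms @ 9/4 + 243.243ms (3/4)
5. 972.973ms @ 3 + 194.595ms (3/5)
6. 1167.568ms @ 18/5 + 194.595ms (3/5)
7. 1362.162ms @ 21/5 + 194.595ms (3/5)
8. 1556.757ms @ 24/5 + 194.595ms (3/5)
9. 1751.351ms @ 27/5 + 194.595ms (3/5)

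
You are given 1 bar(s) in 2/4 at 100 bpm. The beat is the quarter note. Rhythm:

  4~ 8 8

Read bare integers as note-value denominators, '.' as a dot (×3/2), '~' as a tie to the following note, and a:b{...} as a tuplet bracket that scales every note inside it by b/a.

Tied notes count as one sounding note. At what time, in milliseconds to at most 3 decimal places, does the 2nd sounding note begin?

1. 0.0ms @ 0 + 900.0ms (3/2)
2. 900.0ms @ 3/2 + 300.0ms (1/2)

note 2 onset = 3/2b = 900.0ms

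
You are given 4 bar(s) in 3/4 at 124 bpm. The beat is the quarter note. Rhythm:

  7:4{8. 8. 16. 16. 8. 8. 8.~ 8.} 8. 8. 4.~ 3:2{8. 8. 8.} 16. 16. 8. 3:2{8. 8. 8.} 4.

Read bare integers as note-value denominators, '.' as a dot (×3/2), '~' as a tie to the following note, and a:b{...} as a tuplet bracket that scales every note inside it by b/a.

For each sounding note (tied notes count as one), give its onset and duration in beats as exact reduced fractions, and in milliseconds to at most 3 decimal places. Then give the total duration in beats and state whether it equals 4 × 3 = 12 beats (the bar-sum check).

1) 0.0ms=0b +207.373ms=3/7b
2) 207.373ms=3/7b +207.373ms=3/7b
3) 414.747ms=6/7b +103.687ms=3/14b
4) 518.433ms=15/14b +103.687ms=3/14b
5) 622.12ms=9/7b +207.373ms=3/7b
6) 829.493ms=12/7b +207.373ms=3/7b
7) 1036.866ms=15/7b +414.747ms=6/7b
8) 1451.613ms=3b +362.903ms=3/4b
9) 1814.516ms=15/4b +362.903ms=3/4b
10) 2177.419ms=9/2b +967.742ms=2b
11) 3145.161ms=13/2b +241.935ms=1/2b
12) 3387.097ms=7b +241.935ms=1/2b
13) 3629.032ms=15/2b +181.452ms=3/8b
14) 3810.484ms=63/8b +181.452ms=3/8b
15) 3991.935ms=33/4b +362.903ms=3/4b
16) 4354.839ms=9b +241.935ms=1/2b
17) 4596.774ms=19/2b +241.935ms=1/2b
18) 4838.71ms=10b +241.935ms=1/2b
19) 5080.645ms=21/2b +725.806ms=3/2b
Σ=12b of 12 (124bpm 3/4) — PASS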